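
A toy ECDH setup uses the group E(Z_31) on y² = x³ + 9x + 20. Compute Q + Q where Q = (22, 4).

tangent at (22, 4): λ = (3·22² + 9)/(2·4) ≡ 4/8. 8⁻¹ ≡ 4 (mod 31) since 8·4 = 32 ≡ 1, so λ ≡ 4·4 ≡ 16.
  x = λ² - 22 - 22 = 256 - 44 ≡ 26; y = λ·(22 - 26) - 4 ≡ 25. → (26, 25)

(26, 25)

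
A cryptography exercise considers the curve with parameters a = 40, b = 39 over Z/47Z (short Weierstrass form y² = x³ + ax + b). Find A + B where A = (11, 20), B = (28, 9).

(11, 20) + (28, 9). λ = (9 - 20)/(28 - 11) ≡ 36/17 mod 47. 17⁻¹ ≡ 36 (mod 47) since 17·36 = 612 ≡ 1, so λ ≡ 27.
  x = λ² - 11 - 28 = 729 - 39 ≡ 32; y = λ·(11 - 32) - 20 ≡ 24. → (32, 24)

(32, 24)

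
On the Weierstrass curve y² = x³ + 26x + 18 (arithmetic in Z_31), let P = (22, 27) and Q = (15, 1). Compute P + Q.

(4, 0)

(22, 27) + (15, 1). λ = (1 - 27)/(15 - 22) ≡ 5/24 mod 31. 24⁻¹ ≡ 22 (mod 31) since 24·22 = 528 ≡ 1, so λ ≡ 17.
  x = λ² - 22 - 15 = 289 - 37 ≡ 4; y = λ·(22 - 4) - 27 ≡ 0. → (4, 0)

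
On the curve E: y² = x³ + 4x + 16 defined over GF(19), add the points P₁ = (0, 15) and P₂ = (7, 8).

(13, 17)

(0, 15) + (7, 8). λ = (8 - 15)/(7 - 0) ≡ 12/7 mod 19. 7⁻¹ ≡ 11 (mod 19) since 7·11 = 77 ≡ 1, so λ ≡ 18.
  x = λ² - 0 - 7 = 324 - 7 ≡ 13; y = λ·(0 - 13) - 15 ≡ 17. → (13, 17)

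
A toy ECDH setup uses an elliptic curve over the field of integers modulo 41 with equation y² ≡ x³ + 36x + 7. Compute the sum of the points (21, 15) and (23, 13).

(21, 15) + (23, 13). λ = (13 - 15)/(23 - 21) ≡ 39/2 mod 41. 2⁻¹ ≡ 21 (mod 41), so λ ≡ 40.
  x = λ² - 21 - 23 = 1600 - 44 ≡ 39; y = λ·(21 - 39) - 15 ≡ 3. → (39, 3)

(39, 3)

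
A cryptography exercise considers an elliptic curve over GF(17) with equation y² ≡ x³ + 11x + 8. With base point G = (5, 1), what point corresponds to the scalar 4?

Double-and-add on 4 = (100)₂. Start with G = (5, 1) for the leading 1-bit.
double: tangent at (5, 1): λ = (3·5² + 11)/(2·1) ≡ 1/2. 2⁻¹ ≡ 9 (mod 17) since 2·9 = 18 ≡ 1, so λ ≡ 1·9 ≡ 9.
  x = λ² - 5 - 5 = 81 - 10 ≡ 3; y = λ·(5 - 3) - 1 ≡ 0. → (3, 0)
double: (3, 0) + (3, 0): same x and y₁ ≡ -y₂, so the sum is 𝒪.

O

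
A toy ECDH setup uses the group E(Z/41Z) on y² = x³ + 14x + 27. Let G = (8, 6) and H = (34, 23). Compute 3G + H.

First 3G:
Repeated addition: build up to 3G.
2G: tangent at (8, 6): λ = (3·8² + 14)/(2·6) ≡ 1/12. 12⁻¹ ≡ 24 (mod 41) since 12·24 = 288 ≡ 1, so λ ≡ 1·24 ≡ 24.
  x = λ² - 8 - 8 = 576 - 16 ≡ 27; y = λ·(8 - 27) - 6 ≡ 30. → (27, 30)
3G: (27, 30) + (8, 6). λ = (6 - 30)/(8 - 27) ≡ 17/22 mod 41. 22⁻¹ ≡ 28 (mod 41), so λ ≡ 25.
  x = λ² - 27 - 8 = 625 - 35 ≡ 16; y = λ·(27 - 16) - 30 ≡ 40. → (16, 40)
3G = (16, 40).
Finally 3G + H:
(16, 40) + (34, 23). λ = (23 - 40)/(34 - 16) ≡ 24/18 mod 41. 18⁻¹ ≡ 16 (mod 41), so λ ≡ 15.
  x = λ² - 16 - 34 = 225 - 50 ≡ 11; y = λ·(16 - 11) - 40 ≡ 35. → (11, 35)

(11, 35)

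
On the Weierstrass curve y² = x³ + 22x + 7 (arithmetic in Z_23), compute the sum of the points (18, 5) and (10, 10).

(18, 5) + (10, 10). λ = (10 - 5)/(10 - 18) ≡ 5/15 mod 23. 15⁻¹ ≡ 20 (mod 23) since 15·20 = 300 ≡ 1, so λ ≡ 8.
  x = λ² - 18 - 10 = 64 - 28 ≡ 13; y = λ·(18 - 13) - 5 ≡ 12. → (13, 12)

(13, 12)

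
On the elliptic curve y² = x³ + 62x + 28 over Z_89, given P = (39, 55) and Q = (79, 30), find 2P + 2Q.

(55, 1)

First 2P:
Repeated addition: build up to 2P.
2P: tangent at (39, 55): λ = (3·39² + 62)/(2·55) ≡ 86/21. 21⁻¹ ≡ 17 (mod 89), so λ ≡ 86·17 ≡ 38.
  x = λ² - 39 - 39 = 1444 - 78 ≡ 31; y = λ·(39 - 31) - 55 ≡ 71. → (31, 71)
2P = (31, 71).
Next 2Q:
Repeated addition: build up to 2Q.
2Q: tangent at (79, 30): λ = (3·79² + 62)/(2·30) ≡ 6/60. 60⁻¹ ≡ 46 (mod 89), so λ ≡ 6·46 ≡ 9.
  x = λ² - 79 - 79 = 81 - 158 ≡ 12; y = λ·(79 - 12) - 30 ≡ 39. → (12, 39)
2Q = (12, 39).
Finally 2P + 2Q:
(31, 71) + (12, 39). λ = (39 - 71)/(12 - 31) ≡ 57/70 mod 89. 70⁻¹ ≡ 14 (mod 89), so λ ≡ 86.
  x = λ² - 31 - 12 = 7396 - 43 ≡ 55; y = λ·(31 - 55) - 71 ≡ 1. → (55, 1)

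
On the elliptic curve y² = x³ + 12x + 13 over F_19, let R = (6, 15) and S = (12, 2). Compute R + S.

(6, 15) + (12, 2). λ = (2 - 15)/(12 - 6) ≡ 6/6 mod 19. 6⁻¹ ≡ 16 (mod 19), so λ ≡ 1.
  x = λ² - 6 - 12 = 1 - 18 ≡ 2; y = λ·(6 - 2) - 15 ≡ 8. → (2, 8)

(2, 8)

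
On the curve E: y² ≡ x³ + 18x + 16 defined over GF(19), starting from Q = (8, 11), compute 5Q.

Double-and-add on 5 = (101)₂. Start with Q = (8, 11) for the leading 1-bit.
double: tangent at (8, 11): λ = (3·8² + 18)/(2·11) ≡ 1/3. 3⁻¹ ≡ 13 (mod 19) since 3·13 = 39 ≡ 1, so λ ≡ 1·13 ≡ 13.
  x = λ² - 8 - 8 = 169 - 16 ≡ 1; y = λ·(8 - 1) - 11 ≡ 4. → (1, 4)
double: tangent at (1, 4): λ = (3·1² + 18)/(2·4) ≡ 2/8. 8⁻¹ ≡ 12 (mod 19) since 8·12 = 96 ≡ 1, so λ ≡ 2·12 ≡ 5.
  x = λ² - 1 - 1 = 25 - 2 ≡ 4; y = λ·(1 - 4) - 4 ≡ 0. → (4, 0)
add Q: (4, 0) + (8, 11). λ = (11 - 0)/(8 - 4) ≡ 11/4 mod 19. 4⁻¹ ≡ 5 (mod 19) since 4·5 = 20 ≡ 1, so λ ≡ 17.
  x = λ² - 4 - 8 = 289 - 12 ≡ 11; y = λ·(4 - 11) - 0 ≡ 14. → (11, 14)

(11, 14)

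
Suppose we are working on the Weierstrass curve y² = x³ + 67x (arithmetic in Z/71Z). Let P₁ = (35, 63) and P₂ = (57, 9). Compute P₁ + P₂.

(35, 63) + (57, 9). λ = (9 - 63)/(57 - 35) ≡ 17/22 mod 71. 22⁻¹ ≡ 42 (mod 71) since 22·42 = 924 ≡ 1, so λ ≡ 4.
  x = λ² - 35 - 57 = 16 - 92 ≡ 66; y = λ·(35 - 66) - 63 ≡ 26. → (66, 26)

(66, 26)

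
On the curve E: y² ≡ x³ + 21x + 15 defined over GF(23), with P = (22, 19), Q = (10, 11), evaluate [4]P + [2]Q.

First 4P:
Repeated addition: build up to 4P.
2P: tangent at (22, 19): λ = (3·22² + 21)/(2·19) ≡ 1/15. 15⁻¹ ≡ 20 (mod 23), so λ ≡ 1·20 ≡ 20.
  x = λ² - 22 - 22 = 400 - 44 ≡ 11; y = λ·(22 - 11) - 19 ≡ 17. → (11, 17)
3P: (11, 17) + (22, 19). λ = (19 - 17)/(22 - 11) ≡ 2/11 mod 23. 11⁻¹ ≡ 21 (mod 23), so λ ≡ 19.
  x = λ² - 11 - 22 = 361 - 33 ≡ 6; y = λ·(11 - 6) - 17 ≡ 9. → (6, 9)
4P: (6, 9) + (22, 19). λ = (19 - 9)/(22 - 6) ≡ 10/16 mod 23. 16⁻¹ ≡ 13 (mod 23), so λ ≡ 15.
  x = λ² - 6 - 22 = 225 - 28 ≡ 13; y = λ·(6 - 13) - 9 ≡ 1. → (13, 1)
4P = (13, 1).
Next 2Q:
Repeated addition: build up to 2Q.
2Q: tangent at (10, 11): λ = (3·10² + 21)/(2·11) ≡ 22/22. 22⁻¹ ≡ 22 (mod 23), so λ ≡ 22·22 ≡ 1.
  x = λ² - 10 - 10 = 1 - 20 ≡ 4; y = λ·(10 - 4) - 11 ≡ 18. → (4, 18)
2Q = (4, 18).
Finally 4P + 2Q:
(13, 1) + (4, 18). λ = (18 - 1)/(4 - 13) ≡ 17/14 mod 23. 14⁻¹ ≡ 5 (mod 23) since 14·5 = 70 ≡ 1, so λ ≡ 16.
  x = λ² - 13 - 4 = 256 - 17 ≡ 9; y = λ·(13 - 9) - 1 ≡ 17. → (9, 17)

(9, 17)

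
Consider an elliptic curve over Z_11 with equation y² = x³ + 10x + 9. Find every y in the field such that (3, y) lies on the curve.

x³ + 10x + 9 = 66 ≡ 0 (mod 11).
Only y = 0 satisfies y² ≡ 0.

0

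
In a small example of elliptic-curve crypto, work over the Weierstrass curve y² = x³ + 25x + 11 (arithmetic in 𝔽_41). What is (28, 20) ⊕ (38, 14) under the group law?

(18, 15)

(28, 20) + (38, 14). λ = (14 - 20)/(38 - 28) ≡ 35/10 mod 41. 10⁻¹ ≡ 37 (mod 41) since 10·37 = 370 ≡ 1, so λ ≡ 24.
  x = λ² - 28 - 38 = 576 - 66 ≡ 18; y = λ·(28 - 18) - 20 ≡ 15. → (18, 15)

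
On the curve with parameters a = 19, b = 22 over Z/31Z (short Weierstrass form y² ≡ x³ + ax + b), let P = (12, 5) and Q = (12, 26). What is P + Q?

The two points share x = 12 and their y-coordinates satisfy 5 + 26 ≡ 0 (mod 31), so they are inverses. Their sum is the point at infinity.

O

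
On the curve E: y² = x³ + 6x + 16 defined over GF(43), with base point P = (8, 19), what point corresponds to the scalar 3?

Repeated addition: build up to 3P.
2P: tangent at (8, 19): λ = (3·8² + 6)/(2·19) ≡ 26/38. 38⁻¹ ≡ 17 (mod 43) since 38·17 = 646 ≡ 1, so λ ≡ 26·17 ≡ 12.
  x = λ² - 8 - 8 = 144 - 16 ≡ 42; y = λ·(8 - 42) - 19 ≡ 3. → (42, 3)
3P: (42, 3) + (8, 19). λ = (19 - 3)/(8 - 42) ≡ 16/9 mod 43. 9⁻¹ ≡ 24 (mod 43), so λ ≡ 40.
  x = λ² - 42 - 8 = 1600 - 50 ≡ 2; y = λ·(42 - 2) - 3 ≡ 6. → (2, 6)

(2, 6)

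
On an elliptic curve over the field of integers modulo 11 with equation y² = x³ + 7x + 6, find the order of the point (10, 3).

2P: tangent at (10, 3): λ = (3·10² + 7)/(2·3) ≡ 10/6. 6⁻¹ ≡ 2 (mod 11) since 6·2 = 12 ≡ 1, so λ ≡ 10·2 ≡ 9.
  x = λ² - 10 - 10 = 81 - 20 ≡ 6; y = λ·(10 - 6) - 3 ≡ 0. → (6, 0)
3P: (6, 0) + (10, 3). λ = (3 - 0)/(10 - 6) ≡ 3/4 mod 11. 4⁻¹ ≡ 3 (mod 11), so λ ≡ 9.
  x = λ² - 6 - 10 = 81 - 16 ≡ 10; y = λ·(6 - 10) - 0 ≡ 8. → (10, 8)
4P: (10, 8) + (10, 3): same x and y₁ ≡ -y₂, so the sum is ∞.
4P = ∞, so the order is 4.

4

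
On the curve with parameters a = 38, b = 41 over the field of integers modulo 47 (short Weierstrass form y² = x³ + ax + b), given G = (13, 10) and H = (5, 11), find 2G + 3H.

(37, 20)

First 2G:
Repeated addition: build up to 2G.
2G: tangent at (13, 10): λ = (3·13² + 38)/(2·10) ≡ 28/20. 20⁻¹ ≡ 40 (mod 47) since 20·40 = 800 ≡ 1, so λ ≡ 28·40 ≡ 39.
  x = λ² - 13 - 13 = 1521 - 26 ≡ 38; y = λ·(13 - 38) - 10 ≡ 2. → (38, 2)
2G = (38, 2).
Next 3H:
Repeated addition: build up to 3H.
2H: tangent at (5, 11): λ = (3·5² + 38)/(2·11) ≡ 19/22. 22⁻¹ ≡ 15 (mod 47), so λ ≡ 19·15 ≡ 3.
  x = λ² - 5 - 5 = 9 - 10 ≡ 46; y = λ·(5 - 46) - 11 ≡ 7. → (46, 7)
3H: (46, 7) + (5, 11). λ = (11 - 7)/(5 - 46) ≡ 4/6 mod 47. 6⁻¹ ≡ 8 (mod 47) since 6·8 = 48 ≡ 1, so λ ≡ 32.
  x = λ² - 46 - 5 = 1024 - 51 ≡ 33; y = λ·(46 - 33) - 7 ≡ 33. → (33, 33)
3H = (33, 33).
Finally 2G + 3H:
(38, 2) + (33, 33). λ = (33 - 2)/(33 - 38) ≡ 31/42 mod 47. 42⁻¹ ≡ 28 (mod 47) since 42·28 = 1176 ≡ 1, so λ ≡ 22.
  x = λ² - 38 - 33 = 484 - 71 ≡ 37; y = λ·(38 - 37) - 2 ≡ 20. → (37, 20)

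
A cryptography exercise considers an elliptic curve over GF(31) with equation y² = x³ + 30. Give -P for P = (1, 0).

(1, 0)

-(1, 0) = (1, -0 mod 31) = (1, 0).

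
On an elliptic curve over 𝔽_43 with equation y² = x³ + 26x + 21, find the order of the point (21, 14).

2P: tangent at (21, 14): λ = (3·21² + 26)/(2·14) ≡ 16/28. 28⁻¹ ≡ 20 (mod 43), so λ ≡ 16·20 ≡ 19.
  x = λ² - 21 - 21 = 361 - 42 ≡ 18; y = λ·(21 - 18) - 14 ≡ 0. → (18, 0)
3P: (18, 0) + (21, 14). λ = (14 - 0)/(21 - 18) ≡ 14/3 mod 43. 3⁻¹ ≡ 29 (mod 43), so λ ≡ 19.
  x = λ² - 18 - 21 = 361 - 39 ≡ 21; y = λ·(18 - 21) - 0 ≡ 29. → (21, 29)
4P: (21, 29) + (21, 14): same x and y₁ ≡ -y₂, so the sum is ∞.
4P = ∞, so the order is 4.

4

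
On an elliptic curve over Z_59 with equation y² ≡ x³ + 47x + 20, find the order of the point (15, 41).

2P: tangent at (15, 41): λ = (3·15² + 47)/(2·41) ≡ 14/23. 23⁻¹ ≡ 18 (mod 59), so λ ≡ 14·18 ≡ 16.
  x = λ² - 15 - 15 = 256 - 30 ≡ 49; y = λ·(15 - 49) - 41 ≡ 5. → (49, 5)
3P: (49, 5) + (15, 41). λ = (41 - 5)/(15 - 49) ≡ 36/25 mod 59. 25⁻¹ ≡ 26 (mod 59) since 25·26 = 650 ≡ 1, so λ ≡ 51.
  x = λ² - 49 - 15 = 2601 - 64 ≡ 0; y = λ·(49 - 0) - 5 ≡ 16. → (0, 16)
4P: (0, 16) + (15, 41). λ = (41 - 16)/(15 - 0) ≡ 25/15 mod 59. 15⁻¹ ≡ 4 (mod 59), so λ ≡ 41.
  x = λ² - 0 - 15 = 1681 - 15 ≡ 14; y = λ·(0 - 14) - 16 ≡ 0. → (14, 0)
5P: (14, 0) + (15, 41). λ = (41 - 0)/(15 - 14) ≡ 41/1 mod 59. 1⁻¹ ≡ 1 (mod 59), so λ ≡ 41.
  x = λ² - 14 - 15 = 1681 - 29 ≡ 0; y = λ·(14 - 0) - 0 ≡ 43. → (0, 43)
6P: (0, 43) + (15, 41). λ = (41 - 43)/(15 - 0) ≡ 57/15 mod 59. 15⁻¹ ≡ 4 (mod 59) since 15·4 = 60 ≡ 1, so λ ≡ 51.
  x = λ² - 0 - 15 = 2601 - 15 ≡ 49; y = λ·(0 - 49) - 43 ≡ 54. → (49, 54)
7P: (49, 54) + (15, 41). λ = (41 - 54)/(15 - 49) ≡ 46/25 mod 59. 25⁻¹ ≡ 26 (mod 59), so λ ≡ 16.
  x = λ² - 49 - 15 = 256 - 64 ≡ 15; y = λ·(49 - 15) - 54 ≡ 18. → (15, 18)
8P: (15, 18) + (15, 41): same x and y₁ ≡ -y₂, so the sum is ∞.
8P = ∞, so the order is 8.

8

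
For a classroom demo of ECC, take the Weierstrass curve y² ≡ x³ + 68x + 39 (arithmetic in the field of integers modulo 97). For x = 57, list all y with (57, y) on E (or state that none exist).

x³ + 68x + 39 = 189108 ≡ 55 (mod 97).
55 is a non-residue mod 97; no y exists.

none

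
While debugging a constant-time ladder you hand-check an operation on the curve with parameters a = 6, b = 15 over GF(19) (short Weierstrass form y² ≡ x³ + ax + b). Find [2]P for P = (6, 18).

(7, 1)

tangent at (6, 18): λ = (3·6² + 6)/(2·18) ≡ 0/17. 17⁻¹ ≡ 9 (mod 19), so λ ≡ 0·9 ≡ 0.
  x = λ² - 6 - 6 = 0 - 12 ≡ 7; y = λ·(6 - 7) - 18 ≡ 1. → (7, 1)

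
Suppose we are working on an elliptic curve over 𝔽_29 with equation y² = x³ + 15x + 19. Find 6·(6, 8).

(12, 19)

Write Q = (6, 8).
Repeated addition: build up to 6Q.
2Q: tangent at (6, 8): λ = (3·6² + 15)/(2·8) ≡ 7/16. 16⁻¹ ≡ 20 (mod 29) since 16·20 = 320 ≡ 1, so λ ≡ 7·20 ≡ 24.
  x = λ² - 6 - 6 = 576 - 12 ≡ 13; y = λ·(6 - 13) - 8 ≡ 27. → (13, 27)
3Q: (13, 27) + (6, 8). λ = (8 - 27)/(6 - 13) ≡ 10/22 mod 29. 22⁻¹ ≡ 4 (mod 29), so λ ≡ 11.
  x = λ² - 13 - 6 = 121 - 19 ≡ 15; y = λ·(13 - 15) - 27 ≡ 9. → (15, 9)
4Q: (15, 9) + (6, 8). λ = (8 - 9)/(6 - 15) ≡ 28/20 mod 29. 20⁻¹ ≡ 16 (mod 29), so λ ≡ 13.
  x = λ² - 15 - 6 = 169 - 21 ≡ 3; y = λ·(15 - 3) - 9 ≡ 2. → (3, 2)
5Q: (3, 2) + (6, 8). λ = (8 - 2)/(6 - 3) ≡ 6/3 mod 29. 3⁻¹ ≡ 10 (mod 29), so λ ≡ 2.
  x = λ² - 3 - 6 = 4 - 9 ≡ 24; y = λ·(3 - 24) - 2 ≡ 14. → (24, 14)
6Q: (24, 14) + (6, 8). λ = (8 - 14)/(6 - 24) ≡ 23/11 mod 29. 11⁻¹ ≡ 8 (mod 29) since 11·8 = 88 ≡ 1, so λ ≡ 10.
  x = λ² - 24 - 6 = 100 - 30 ≡ 12; y = λ·(24 - 12) - 14 ≡ 19. → (12, 19)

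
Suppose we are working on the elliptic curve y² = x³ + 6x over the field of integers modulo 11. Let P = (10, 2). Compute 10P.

(5, 10)

Repeated addition: build up to 10P.
2P: tangent at (10, 2): λ = (3·10² + 6)/(2·2) ≡ 9/4. 4⁻¹ ≡ 3 (mod 11), so λ ≡ 9·3 ≡ 5.
  x = λ² - 10 - 10 = 25 - 20 ≡ 5; y = λ·(10 - 5) - 2 ≡ 1. → (5, 1)
3P: (5, 1) + (10, 2). λ = (2 - 1)/(10 - 5) ≡ 1/5 mod 11. 5⁻¹ ≡ 9 (mod 11), so λ ≡ 9.
  x = λ² - 5 - 10 = 81 - 15 ≡ 0; y = λ·(5 - 0) - 1 ≡ 0. → (0, 0)
4P: (0, 0) + (10, 2). λ = (2 - 0)/(10 - 0) ≡ 2/10 mod 11. 10⁻¹ ≡ 10 (mod 11), so λ ≡ 9.
  x = λ² - 0 - 10 = 81 - 10 ≡ 5; y = λ·(0 - 5) - 0 ≡ 10. → (5, 10)
5P: (5, 10) + (10, 2). λ = (2 - 10)/(10 - 5) ≡ 3/5 mod 11. 5⁻¹ ≡ 9 (mod 11), so λ ≡ 5.
  x = λ² - 5 - 10 = 25 - 15 ≡ 10; y = λ·(5 - 10) - 10 ≡ 9. → (10, 9)
6P: (10, 9) + (10, 2): same x and y₁ ≡ -y₂, so the sum is the point at infinity.
7P: the point at infinity + (10, 2) = (10, 2) (identity).
8P: tangent at (10, 2): λ = (3·10² + 6)/(2·2) ≡ 9/4. 4⁻¹ ≡ 3 (mod 11) since 4·3 = 12 ≡ 1, so λ ≡ 9·3 ≡ 5.
  x = λ² - 10 - 10 = 25 - 20 ≡ 5; y = λ·(10 - 5) - 2 ≡ 1. → (5, 1)
9P: (5, 1) + (10, 2). λ = (2 - 1)/(10 - 5) ≡ 1/5 mod 11. 5⁻¹ ≡ 9 (mod 11), so λ ≡ 9.
  x = λ² - 5 - 10 = 81 - 15 ≡ 0; y = λ·(5 - 0) - 1 ≡ 0. → (0, 0)
10P: (0, 0) + (10, 2). λ = (2 - 0)/(10 - 0) ≡ 2/10 mod 11. 10⁻¹ ≡ 10 (mod 11), so λ ≡ 9.
  x = λ² - 0 - 10 = 81 - 10 ≡ 5; y = λ·(0 - 5) - 0 ≡ 10. → (5, 10)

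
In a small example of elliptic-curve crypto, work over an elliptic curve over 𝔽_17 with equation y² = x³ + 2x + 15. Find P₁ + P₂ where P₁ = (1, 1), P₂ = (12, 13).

(1, 1) + (12, 13). λ = (13 - 1)/(12 - 1) ≡ 12/11 mod 17. 11⁻¹ ≡ 14 (mod 17), so λ ≡ 15.
  x = λ² - 1 - 12 = 225 - 13 ≡ 8; y = λ·(1 - 8) - 1 ≡ 13. → (8, 13)

(8, 13)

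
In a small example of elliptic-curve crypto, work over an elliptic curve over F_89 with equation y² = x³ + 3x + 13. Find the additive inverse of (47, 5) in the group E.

-(47, 5) = (47, -5 mod 89) = (47, 84).

(47, 84)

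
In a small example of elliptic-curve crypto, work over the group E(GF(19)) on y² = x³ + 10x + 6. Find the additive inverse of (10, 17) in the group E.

(10, 2)

-(10, 17) = (10, -17 mod 19) = (10, 2).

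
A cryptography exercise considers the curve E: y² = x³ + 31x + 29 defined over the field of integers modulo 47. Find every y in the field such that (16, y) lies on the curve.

x³ + 31x + 29 = 4621 ≡ 15 (mod 47).
15 is a non-residue mod 47; no y exists.

none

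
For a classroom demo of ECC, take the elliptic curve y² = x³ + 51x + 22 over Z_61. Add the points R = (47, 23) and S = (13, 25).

(20, 40)

(47, 23) + (13, 25). λ = (25 - 23)/(13 - 47) ≡ 2/27 mod 61. 27⁻¹ ≡ 52 (mod 61), so λ ≡ 43.
  x = λ² - 47 - 13 = 1849 - 60 ≡ 20; y = λ·(47 - 20) - 23 ≡ 40. → (20, 40)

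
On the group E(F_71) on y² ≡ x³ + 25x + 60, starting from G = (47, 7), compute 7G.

(50, 70)

Double-and-add on 7 = (111)₂. Start with G = (47, 7) for the leading 1-bit.
double: tangent at (47, 7): λ = (3·47² + 25)/(2·7) ≡ 49/14. 14⁻¹ ≡ 66 (mod 71) since 14·66 = 924 ≡ 1, so λ ≡ 49·66 ≡ 39.
  x = λ² - 47 - 47 = 1521 - 94 ≡ 7; y = λ·(47 - 7) - 7 ≡ 62. → (7, 62)
add G: (7, 62) + (47, 7). λ = (7 - 62)/(47 - 7) ≡ 16/40 mod 71. 40⁻¹ ≡ 16 (mod 71), so λ ≡ 43.
  x = λ² - 7 - 47 = 1849 - 54 ≡ 20; y = λ·(7 - 20) - 62 ≡ 18. → (20, 18)
double: tangent at (20, 18): λ = (3·20² + 25)/(2·18) ≡ 18/36. 36⁻¹ ≡ 2 (mod 71), so λ ≡ 18·2 ≡ 36.
  x = λ² - 20 - 20 = 1296 - 40 ≡ 49; y = λ·(20 - 49) - 18 ≡ 3. → (49, 3)
add G: (49, 3) + (47, 7). λ = (7 - 3)/(47 - 49) ≡ 4/69 mod 71. 69⁻¹ ≡ 35 (mod 71), so λ ≡ 69.
  x = λ² - 49 - 47 = 4761 - 96 ≡ 50; y = λ·(49 - 50) - 3 ≡ 70. → (50, 70)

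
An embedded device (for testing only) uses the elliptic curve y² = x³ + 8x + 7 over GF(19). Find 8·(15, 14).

(12, 8)

Write P = (15, 14).
Repeated addition: build up to 8P.
2P: tangent at (15, 14): λ = (3·15² + 8)/(2·14) ≡ 18/9. 9⁻¹ ≡ 17 (mod 19) since 9·17 = 153 ≡ 1, so λ ≡ 18·17 ≡ 2.
  x = λ² - 15 - 15 = 4 - 30 ≡ 12; y = λ·(15 - 12) - 14 ≡ 11. → (12, 11)
3P: (12, 11) + (15, 14). λ = (14 - 11)/(15 - 12) ≡ 3/3 mod 19. 3⁻¹ ≡ 13 (mod 19), so λ ≡ 1.
  x = λ² - 12 - 15 = 1 - 27 ≡ 12; y = λ·(12 - 12) - 11 ≡ 8. → (12, 8)
4P: (12, 8) + (15, 14). λ = (14 - 8)/(15 - 12) ≡ 6/3 mod 19. 3⁻¹ ≡ 13 (mod 19) since 3·13 = 39 ≡ 1, so λ ≡ 2.
  x = λ² - 12 - 15 = 4 - 27 ≡ 15; y = λ·(12 - 15) - 8 ≡ 5. → (15, 5)
5P: (15, 5) + (15, 14): same x and y₁ ≡ -y₂, so the sum is O.
6P: O + (15, 14) = (15, 14) (identity).
7P: tangent at (15, 14): λ = (3·15² + 8)/(2·14) ≡ 18/9. 9⁻¹ ≡ 17 (mod 19), so λ ≡ 18·17 ≡ 2.
  x = λ² - 15 - 15 = 4 - 30 ≡ 12; y = λ·(15 - 12) - 14 ≡ 11. → (12, 11)
8P: (12, 11) + (15, 14). λ = (14 - 11)/(15 - 12) ≡ 3/3 mod 19. 3⁻¹ ≡ 13 (mod 19), so λ ≡ 1.
  x = λ² - 12 - 15 = 1 - 27 ≡ 12; y = λ·(12 - 12) - 11 ≡ 8. → (12, 8)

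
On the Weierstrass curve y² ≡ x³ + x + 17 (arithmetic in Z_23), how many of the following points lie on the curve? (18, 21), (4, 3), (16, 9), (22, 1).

(18, 21): 21² ≡ 4, rhs ≡ 2 → off.
(4, 3): 3² ≡ 9, rhs ≡ 16 → off.
(16, 9): 9² ≡ 12, rhs ≡ 12 → on.
(22, 1): 1² ≡ 1, rhs ≡ 15 → off.

1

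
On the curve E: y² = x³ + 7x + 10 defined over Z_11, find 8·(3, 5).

Write P = (3, 5).
Repeated addition: build up to 8P.
2P: tangent at (3, 5): λ = (3·3² + 7)/(2·5) ≡ 1/10. 10⁻¹ ≡ 10 (mod 11) since 10·10 = 100 ≡ 1, so λ ≡ 1·10 ≡ 10.
  x = λ² - 3 - 3 = 100 - 6 ≡ 6; y = λ·(3 - 6) - 5 ≡ 9. → (6, 9)
3P: (6, 9) + (3, 5). λ = (5 - 9)/(3 - 6) ≡ 7/8 mod 11. 8⁻¹ ≡ 7 (mod 11), so λ ≡ 5.
  x = λ² - 6 - 3 = 25 - 9 ≡ 5; y = λ·(6 - 5) - 9 ≡ 7. → (5, 7)
4P: (5, 7) + (3, 5). λ = (5 - 7)/(3 - 5) ≡ 9/9 mod 11. 9⁻¹ ≡ 5 (mod 11), so λ ≡ 1.
  x = λ² - 5 - 3 = 1 - 8 ≡ 4; y = λ·(5 - 4) - 7 ≡ 5. → (4, 5)
5P: (4, 5) + (3, 5). λ = (5 - 5)/(3 - 4) ≡ 0/10 mod 11. 10⁻¹ ≡ 10 (mod 11) since 10·10 = 100 ≡ 1, so λ ≡ 0.
  x = λ² - 4 - 3 = 0 - 7 ≡ 4; y = λ·(4 - 4) - 5 ≡ 6. → (4, 6)
6P: (4, 6) + (3, 5). λ = (5 - 6)/(3 - 4) ≡ 10/10 mod 11. 10⁻¹ ≡ 10 (mod 11) since 10·10 = 100 ≡ 1, so λ ≡ 1.
  x = λ² - 4 - 3 = 1 - 7 ≡ 5; y = λ·(4 - 5) - 6 ≡ 4. → (5, 4)
7P: (5, 4) + (3, 5). λ = (5 - 4)/(3 - 5) ≡ 1/9 mod 11. 9⁻¹ ≡ 5 (mod 11) since 9·5 = 45 ≡ 1, so λ ≡ 5.
  x = λ² - 5 - 3 = 25 - 8 ≡ 6; y = λ·(5 - 6) - 4 ≡ 2. → (6, 2)
8P: (6, 2) + (3, 5). λ = (5 - 2)/(3 - 6) ≡ 3/8 mod 11. 8⁻¹ ≡ 7 (mod 11), so λ ≡ 10.
  x = λ² - 6 - 3 = 100 - 9 ≡ 3; y = λ·(6 - 3) - 2 ≡ 6. → (3, 6)

(3, 6)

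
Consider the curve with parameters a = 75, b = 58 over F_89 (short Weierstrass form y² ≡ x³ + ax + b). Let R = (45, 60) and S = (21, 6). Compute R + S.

(67, 24)

(45, 60) + (21, 6). λ = (6 - 60)/(21 - 45) ≡ 35/65 mod 89. 65⁻¹ ≡ 63 (mod 89) since 65·63 = 4095 ≡ 1, so λ ≡ 69.
  x = λ² - 45 - 21 = 4761 - 66 ≡ 67; y = λ·(45 - 67) - 60 ≡ 24. → (67, 24)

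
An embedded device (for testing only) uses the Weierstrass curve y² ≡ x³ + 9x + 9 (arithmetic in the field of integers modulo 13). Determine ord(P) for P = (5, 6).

2P: tangent at (5, 6): λ = (3·5² + 9)/(2·6) ≡ 6/12. 12⁻¹ ≡ 12 (mod 13), so λ ≡ 6·12 ≡ 7.
  x = λ² - 5 - 5 = 49 - 10 ≡ 0; y = λ·(5 - 0) - 6 ≡ 3. → (0, 3)
3P: (0, 3) + (5, 6). λ = (6 - 3)/(5 - 0) ≡ 3/5 mod 13. 5⁻¹ ≡ 8 (mod 13), so λ ≡ 11.
  x = λ² - 0 - 5 = 121 - 5 ≡ 12; y = λ·(0 - 12) - 3 ≡ 8. → (12, 8)
4P: (12, 8) + (5, 6). λ = (6 - 8)/(5 - 12) ≡ 11/6 mod 13. 6⁻¹ ≡ 11 (mod 13), so λ ≡ 4.
  x = λ² - 12 - 5 = 16 - 17 ≡ 12; y = λ·(12 - 12) - 8 ≡ 5. → (12, 5)
5P: (12, 5) + (5, 6). λ = (6 - 5)/(5 - 12) ≡ 1/6 mod 13. 6⁻¹ ≡ 11 (mod 13), so λ ≡ 11.
  x = λ² - 12 - 5 = 121 - 17 ≡ 0; y = λ·(12 - 0) - 5 ≡ 10. → (0, 10)
6P: (0, 10) + (5, 6). λ = (6 - 10)/(5 - 0) ≡ 9/5 mod 13. 5⁻¹ ≡ 8 (mod 13), so λ ≡ 7.
  x = λ² - 0 - 5 = 49 - 5 ≡ 5; y = λ·(0 - 5) - 10 ≡ 7. → (5, 7)
7P: (5, 7) + (5, 6): same x and y₁ ≡ -y₂, so the sum is O.
7P = O, so the order is 7.

7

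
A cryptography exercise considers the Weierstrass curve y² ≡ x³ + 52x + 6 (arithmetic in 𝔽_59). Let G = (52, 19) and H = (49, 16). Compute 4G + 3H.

First 4G:
Repeated addition: build up to 4G.
2G: tangent at (52, 19): λ = (3·52² + 52)/(2·19) ≡ 22/38. 38⁻¹ ≡ 14 (mod 59), so λ ≡ 22·14 ≡ 13.
  x = λ² - 52 - 52 = 169 - 104 ≡ 6; y = λ·(52 - 6) - 19 ≡ 48. → (6, 48)
3G: (6, 48) + (52, 19). λ = (19 - 48)/(52 - 6) ≡ 30/46 mod 59. 46⁻¹ ≡ 9 (mod 59), so λ ≡ 34.
  x = λ² - 6 - 52 = 1156 - 58 ≡ 36; y = λ·(6 - 36) - 48 ≡ 53. → (36, 53)
4G: (36, 53) + (52, 19). λ = (19 - 53)/(52 - 36) ≡ 25/16 mod 59. 16⁻¹ ≡ 48 (mod 59), so λ ≡ 20.
  x = λ² - 36 - 52 = 400 - 88 ≡ 17; y = λ·(36 - 17) - 53 ≡ 32. → (17, 32)
4G = (17, 32).
Next 3H:
Repeated addition: build up to 3H.
2H: tangent at (49, 16): λ = (3·49² + 52)/(2·16) ≡ 57/32. 32⁻¹ ≡ 24 (mod 59), so λ ≡ 57·24 ≡ 11.
  x = λ² - 49 - 49 = 121 - 98 ≡ 23; y = λ·(49 - 23) - 16 ≡ 34. → (23, 34)
3H: (23, 34) + (49, 16). λ = (16 - 34)/(49 - 23) ≡ 41/26 mod 59. 26⁻¹ ≡ 25 (mod 59), so λ ≡ 22.
  x = λ² - 23 - 49 = 484 - 72 ≡ 58; y = λ·(23 - 58) - 34 ≡ 22. → (58, 22)
3H = (58, 22).
Finally 4G + 3H:
(17, 32) + (58, 22). λ = (22 - 32)/(58 - 17) ≡ 49/41 mod 59. 41⁻¹ ≡ 36 (mod 59), so λ ≡ 53.
  x = λ² - 17 - 58 = 2809 - 75 ≡ 20; y = λ·(17 - 20) - 32 ≡ 45. → (20, 45)

(20, 45)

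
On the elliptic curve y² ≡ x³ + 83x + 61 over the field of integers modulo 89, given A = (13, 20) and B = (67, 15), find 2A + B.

(39, 36)

First 2A:
Repeated addition: build up to 2A.
2A: tangent at (13, 20): λ = (3·13² + 83)/(2·20) ≡ 56/40. 40⁻¹ ≡ 69 (mod 89), so λ ≡ 56·69 ≡ 37.
  x = λ² - 13 - 13 = 1369 - 26 ≡ 8; y = λ·(13 - 8) - 20 ≡ 76. → (8, 76)
2A = (8, 76).
Finally 2A + B:
(8, 76) + (67, 15). λ = (15 - 76)/(67 - 8) ≡ 28/59 mod 89. 59⁻¹ ≡ 86 (mod 89) since 59·86 = 5074 ≡ 1, so λ ≡ 5.
  x = λ² - 8 - 67 = 25 - 75 ≡ 39; y = λ·(8 - 39) - 76 ≡ 36. → (39, 36)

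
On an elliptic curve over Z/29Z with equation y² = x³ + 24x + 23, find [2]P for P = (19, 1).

(19, 28)

tangent at (19, 1): λ = (3·19² + 24)/(2·1) ≡ 5/2. 2⁻¹ ≡ 15 (mod 29), so λ ≡ 5·15 ≡ 17.
  x = λ² - 19 - 19 = 289 - 38 ≡ 19; y = λ·(19 - 19) - 1 ≡ 28. → (19, 28)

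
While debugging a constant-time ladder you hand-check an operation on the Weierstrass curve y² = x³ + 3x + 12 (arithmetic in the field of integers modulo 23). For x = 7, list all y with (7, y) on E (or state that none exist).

10, 13

x³ + 3x + 12 = 376 ≡ 8 (mod 23).
Square roots of 8 mod 23: 10 and 13 (since 10² = 100 ≡ 8).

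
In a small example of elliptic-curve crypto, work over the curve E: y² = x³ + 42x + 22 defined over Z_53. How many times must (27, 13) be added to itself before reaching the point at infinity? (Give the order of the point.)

2P: tangent at (27, 13): λ = (3·27² + 42)/(2·13) ≡ 3/26. 26⁻¹ ≡ 51 (mod 53), so λ ≡ 3·51 ≡ 47.
  x = λ² - 27 - 27 = 2209 - 54 ≡ 35; y = λ·(27 - 35) - 13 ≡ 35. → (35, 35)
3P: (35, 35) + (27, 13). λ = (13 - 35)/(27 - 35) ≡ 31/45 mod 53. 45⁻¹ ≡ 33 (mod 53) since 45·33 = 1485 ≡ 1, so λ ≡ 16.
  x = λ² - 35 - 27 = 256 - 62 ≡ 35; y = λ·(35 - 35) - 35 ≡ 18. → (35, 18)
4P: (35, 18) + (27, 13). λ = (13 - 18)/(27 - 35) ≡ 48/45 mod 53. 45⁻¹ ≡ 33 (mod 53) since 45·33 = 1485 ≡ 1, so λ ≡ 47.
  x = λ² - 35 - 27 = 2209 - 62 ≡ 27; y = λ·(35 - 27) - 18 ≡ 40. → (27, 40)
5P: (27, 40) + (27, 13): same x and y₁ ≡ -y₂, so the sum is the point at infinity.
5P = the point at infinity, so the order is 5.

5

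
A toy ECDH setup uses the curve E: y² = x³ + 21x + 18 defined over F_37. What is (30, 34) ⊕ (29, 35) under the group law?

(16, 26)

(30, 34) + (29, 35). λ = (35 - 34)/(29 - 30) ≡ 1/36 mod 37. 36⁻¹ ≡ 36 (mod 37) since 36·36 = 1296 ≡ 1, so λ ≡ 36.
  x = λ² - 30 - 29 = 1296 - 59 ≡ 16; y = λ·(30 - 16) - 34 ≡ 26. → (16, 26)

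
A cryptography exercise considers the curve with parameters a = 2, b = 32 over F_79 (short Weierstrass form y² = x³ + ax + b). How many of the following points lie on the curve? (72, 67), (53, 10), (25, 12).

(72, 67): 67² ≡ 65, rhs ≡ 70 → off.
(53, 10): 10² ≡ 21, rhs ≡ 21 → on.
(25, 12): 12² ≡ 65, rhs ≡ 65 → on.

2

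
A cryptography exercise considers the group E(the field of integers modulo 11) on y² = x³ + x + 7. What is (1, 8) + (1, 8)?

(7, 7)

tangent at (1, 8): λ = (3·1² + 1)/(2·8) ≡ 4/5. 5⁻¹ ≡ 9 (mod 11), so λ ≡ 4·9 ≡ 3.
  x = λ² - 1 - 1 = 9 - 2 ≡ 7; y = λ·(1 - 7) - 8 ≡ 7. → (7, 7)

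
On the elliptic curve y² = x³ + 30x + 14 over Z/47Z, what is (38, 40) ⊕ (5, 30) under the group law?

(40, 42)

(38, 40) + (5, 30). λ = (30 - 40)/(5 - 38) ≡ 37/14 mod 47. 14⁻¹ ≡ 37 (mod 47), so λ ≡ 6.
  x = λ² - 38 - 5 = 36 - 43 ≡ 40; y = λ·(38 - 40) - 40 ≡ 42. → (40, 42)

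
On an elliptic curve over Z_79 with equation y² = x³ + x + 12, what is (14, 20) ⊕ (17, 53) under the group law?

(11, 13)

(14, 20) + (17, 53). λ = (53 - 20)/(17 - 14) ≡ 33/3 mod 79. 3⁻¹ ≡ 53 (mod 79) since 3·53 = 159 ≡ 1, so λ ≡ 11.
  x = λ² - 14 - 17 = 121 - 31 ≡ 11; y = λ·(14 - 11) - 20 ≡ 13. → (11, 13)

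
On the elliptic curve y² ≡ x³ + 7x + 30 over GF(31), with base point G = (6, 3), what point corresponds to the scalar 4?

(24, 17)

Repeated addition: build up to 4G.
2G: tangent at (6, 3): λ = (3·6² + 7)/(2·3) ≡ 22/6. 6⁻¹ ≡ 26 (mod 31) since 6·26 = 156 ≡ 1, so λ ≡ 22·26 ≡ 14.
  x = λ² - 6 - 6 = 196 - 12 ≡ 29; y = λ·(6 - 29) - 3 ≡ 16. → (29, 16)
3G: (29, 16) + (6, 3). λ = (3 - 16)/(6 - 29) ≡ 18/8 mod 31. 8⁻¹ ≡ 4 (mod 31), so λ ≡ 10.
  x = λ² - 29 - 6 = 100 - 35 ≡ 3; y = λ·(29 - 3) - 16 ≡ 27. → (3, 27)
4G: (3, 27) + (6, 3). λ = (3 - 27)/(6 - 3) ≡ 7/3 mod 31. 3⁻¹ ≡ 21 (mod 31), so λ ≡ 23.
  x = λ² - 3 - 6 = 529 - 9 ≡ 24; y = λ·(3 - 24) - 27 ≡ 17. → (24, 17)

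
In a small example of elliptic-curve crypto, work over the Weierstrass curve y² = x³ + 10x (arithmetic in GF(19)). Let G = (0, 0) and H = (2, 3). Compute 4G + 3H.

First 4G:
Double-and-add on 4 = (100)₂. Start with G = (0, 0) for the leading 1-bit.
double: (0, 0) + (0, 0): same x and y₁ ≡ -y₂, so the sum is O.
double: O + O = O (identity).
4G = O.
Next 3H:
Repeated addition: build up to 3H.
2H: tangent at (2, 3): λ = (3·2² + 10)/(2·3) ≡ 3/6. 6⁻¹ ≡ 16 (mod 19) since 6·16 = 96 ≡ 1, so λ ≡ 3·16 ≡ 10.
  x = λ² - 2 - 2 = 100 - 4 ≡ 1; y = λ·(2 - 1) - 3 ≡ 7. → (1, 7)
3H: (1, 7) + (2, 3). λ = (3 - 7)/(2 - 1) ≡ 15/1 mod 19. 1⁻¹ ≡ 1 (mod 19), so λ ≡ 15.
  x = λ² - 1 - 2 = 225 - 3 ≡ 13; y = λ·(1 - 13) - 7 ≡ 3. → (13, 3)
3H = (13, 3).
Finally 4G + 3H:
O + (13, 3) = (13, 3) (identity).

(13, 3)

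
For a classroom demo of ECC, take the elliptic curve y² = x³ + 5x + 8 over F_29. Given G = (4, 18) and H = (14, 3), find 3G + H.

First 3G:
Repeated addition: build up to 3G.
2G: tangent at (4, 18): λ = (3·4² + 5)/(2·18) ≡ 24/7. 7⁻¹ ≡ 25 (mod 29) since 7·25 = 175 ≡ 1, so λ ≡ 24·25 ≡ 20.
  x = λ² - 4 - 4 = 400 - 8 ≡ 15; y = λ·(4 - 15) - 18 ≡ 23. → (15, 23)
3G: (15, 23) + (4, 18). λ = (18 - 23)/(4 - 15) ≡ 24/18 mod 29. 18⁻¹ ≡ 21 (mod 29) since 18·21 = 378 ≡ 1, so λ ≡ 11.
  x = λ² - 15 - 4 = 121 - 19 ≡ 15; y = λ·(15 - 15) - 23 ≡ 6. → (15, 6)
3G = (15, 6).
Finally 3G + H:
(15, 6) + (14, 3). λ = (3 - 6)/(14 - 15) ≡ 26/28 mod 29. 28⁻¹ ≡ 28 (mod 29) since 28·28 = 784 ≡ 1, so λ ≡ 3.
  x = λ² - 15 - 14 = 9 - 29 ≡ 9; y = λ·(15 - 9) - 6 ≡ 12. → (9, 12)

(9, 12)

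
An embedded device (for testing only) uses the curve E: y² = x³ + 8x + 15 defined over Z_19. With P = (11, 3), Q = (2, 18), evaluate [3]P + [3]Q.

(11, 3)

First 3P:
Repeated addition: build up to 3P.
2P: tangent at (11, 3): λ = (3·11² + 8)/(2·3) ≡ 10/6. 6⁻¹ ≡ 16 (mod 19), so λ ≡ 10·16 ≡ 8.
  x = λ² - 11 - 11 = 64 - 22 ≡ 4; y = λ·(11 - 4) - 3 ≡ 15. → (4, 15)
3P: (4, 15) + (11, 3). λ = (3 - 15)/(11 - 4) ≡ 7/7 mod 19. 7⁻¹ ≡ 11 (mod 19), so λ ≡ 1.
  x = λ² - 4 - 11 = 1 - 15 ≡ 5; y = λ·(4 - 5) - 15 ≡ 3. → (5, 3)
3P = (5, 3).
Next 3Q:
Repeated addition: build up to 3Q.
2Q: tangent at (2, 18): λ = (3·2² + 8)/(2·18) ≡ 1/17. 17⁻¹ ≡ 9 (mod 19), so λ ≡ 1·9 ≡ 9.
  x = λ² - 2 - 2 = 81 - 4 ≡ 1; y = λ·(2 - 1) - 18 ≡ 10. → (1, 10)
3Q: (1, 10) + (2, 18). λ = (18 - 10)/(2 - 1) ≡ 8/1 mod 19. 1⁻¹ ≡ 1 (mod 19), so λ ≡ 8.
  x = λ² - 1 - 2 = 64 - 3 ≡ 4; y = λ·(1 - 4) - 10 ≡ 4. → (4, 4)
3Q = (4, 4).
Finally 3P + 3Q:
(5, 3) + (4, 4). λ = (4 - 3)/(4 - 5) ≡ 1/18 mod 19. 18⁻¹ ≡ 18 (mod 19), so λ ≡ 18.
  x = λ² - 5 - 4 = 324 - 9 ≡ 11; y = λ·(5 - 11) - 3 ≡ 3. → (11, 3)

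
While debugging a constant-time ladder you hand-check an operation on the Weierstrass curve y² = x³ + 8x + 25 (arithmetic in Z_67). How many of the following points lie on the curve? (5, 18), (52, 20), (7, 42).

(5, 18): 18² ≡ 56, rhs ≡ 56 → on.
(52, 20): 20² ≡ 65, rhs ≡ 14 → off.
(7, 42): 42² ≡ 22, rhs ≡ 22 → on.

2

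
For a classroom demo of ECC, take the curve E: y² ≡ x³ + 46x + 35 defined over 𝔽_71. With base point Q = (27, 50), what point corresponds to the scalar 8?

Repeated addition: build up to 8Q.
2Q: tangent at (27, 50): λ = (3·27² + 46)/(2·50) ≡ 32/29. 29⁻¹ ≡ 49 (mod 71) since 29·49 = 1421 ≡ 1, so λ ≡ 32·49 ≡ 6.
  x = λ² - 27 - 27 = 36 - 54 ≡ 53; y = λ·(27 - 53) - 50 ≡ 7. → (53, 7)
3Q: (53, 7) + (27, 50). λ = (50 - 7)/(27 - 53) ≡ 43/45 mod 71. 45⁻¹ ≡ 30 (mod 71), so λ ≡ 12.
  x = λ² - 53 - 27 = 144 - 80 ≡ 64; y = λ·(53 - 64) - 7 ≡ 3. → (64, 3)
4Q: (64, 3) + (27, 50). λ = (50 - 3)/(27 - 64) ≡ 47/34 mod 71. 34⁻¹ ≡ 23 (mod 71), so λ ≡ 16.
  x = λ² - 64 - 27 = 256 - 91 ≡ 23; y = λ·(64 - 23) - 3 ≡ 14. → (23, 14)
5Q: (23, 14) + (27, 50). λ = (50 - 14)/(27 - 23) ≡ 36/4 mod 71. 4⁻¹ ≡ 18 (mod 71) since 4·18 = 72 ≡ 1, so λ ≡ 9.
  x = λ² - 23 - 27 = 81 - 50 ≡ 31; y = λ·(23 - 31) - 14 ≡ 56. → (31, 56)
6Q: (31, 56) + (27, 50). λ = (50 - 56)/(27 - 31) ≡ 65/67 mod 71. 67⁻¹ ≡ 53 (mod 71), so λ ≡ 37.
  x = λ² - 31 - 27 = 1369 - 58 ≡ 33; y = λ·(31 - 33) - 56 ≡ 12. → (33, 12)
7Q: (33, 12) + (27, 50). λ = (50 - 12)/(27 - 33) ≡ 38/65 mod 71. 65⁻¹ ≡ 59 (mod 71), so λ ≡ 41.
  x = λ² - 33 - 27 = 1681 - 60 ≡ 59; y = λ·(33 - 59) - 12 ≡ 58. → (59, 58)
8Q: (59, 58) + (27, 50). λ = (50 - 58)/(27 - 59) ≡ 63/39 mod 71. 39⁻¹ ≡ 51 (mod 71), so λ ≡ 18.
  x = λ² - 59 - 27 = 324 - 86 ≡ 25; y = λ·(59 - 25) - 58 ≡ 57. → (25, 57)

(25, 57)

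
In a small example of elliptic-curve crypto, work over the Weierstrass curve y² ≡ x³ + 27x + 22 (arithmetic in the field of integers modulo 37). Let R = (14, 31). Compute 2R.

(34, 32)

tangent at (14, 31): λ = (3·14² + 27)/(2·31) ≡ 23/25. 25⁻¹ ≡ 3 (mod 37), so λ ≡ 23·3 ≡ 32.
  x = λ² - 14 - 14 = 1024 - 28 ≡ 34; y = λ·(14 - 34) - 31 ≡ 32. → (34, 32)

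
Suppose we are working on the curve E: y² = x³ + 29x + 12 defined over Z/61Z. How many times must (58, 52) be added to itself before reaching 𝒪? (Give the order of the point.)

2P: tangent at (58, 52): λ = (3·58² + 29)/(2·52) ≡ 56/43. 43⁻¹ ≡ 44 (mod 61), so λ ≡ 56·44 ≡ 24.
  x = λ² - 58 - 58 = 576 - 116 ≡ 33; y = λ·(58 - 33) - 52 ≡ 60. → (33, 60)
3P: (33, 60) + (58, 52). λ = (52 - 60)/(58 - 33) ≡ 53/25 mod 61. 25⁻¹ ≡ 22 (mod 61), so λ ≡ 7.
  x = λ² - 33 - 58 = 49 - 91 ≡ 19; y = λ·(33 - 19) - 60 ≡ 38. → (19, 38)
4P: (19, 38) + (58, 52). λ = (52 - 38)/(58 - 19) ≡ 14/39 mod 61. 39⁻¹ ≡ 36 (mod 61), so λ ≡ 16.
  x = λ² - 19 - 58 = 256 - 77 ≡ 57; y = λ·(19 - 57) - 38 ≡ 25. → (57, 25)
5P: (57, 25) + (58, 52). λ = (52 - 25)/(58 - 57) ≡ 27/1 mod 61. 1⁻¹ ≡ 1 (mod 61) since 1·1 = 1 ≡ 1, so λ ≡ 27.
  x = λ² - 57 - 58 = 729 - 115 ≡ 4; y = λ·(57 - 4) - 25 ≡ 3. → (4, 3)
6P: (4, 3) + (58, 52). λ = (52 - 3)/(58 - 4) ≡ 49/54 mod 61. 54⁻¹ ≡ 26 (mod 61), so λ ≡ 54.
  x = λ² - 4 - 58 = 2916 - 62 ≡ 48; y = λ·(4 - 48) - 3 ≡ 0. → (48, 0)
7P: (48, 0) + (58, 52). λ = (52 - 0)/(58 - 48) ≡ 52/10 mod 61. 10⁻¹ ≡ 55 (mod 61), so λ ≡ 54.
  x = λ² - 48 - 58 = 2916 - 106 ≡ 4; y = λ·(48 - 4) - 0 ≡ 58. → (4, 58)
8P: (4, 58) + (58, 52). λ = (52 - 58)/(58 - 4) ≡ 55/54 mod 61. 54⁻¹ ≡ 26 (mod 61), so λ ≡ 27.
  x = λ² - 4 - 58 = 729 - 62 ≡ 57; y = λ·(4 - 57) - 58 ≡ 36. → (57, 36)
9P: (57, 36) + (58, 52). λ = (52 - 36)/(58 - 57) ≡ 16/1 mod 61. 1⁻¹ ≡ 1 (mod 61), so λ ≡ 16.
  x = λ² - 57 - 58 = 256 - 115 ≡ 19; y = λ·(57 - 19) - 36 ≡ 23. → (19, 23)
10P: (19, 23) + (58, 52). λ = (52 - 23)/(58 - 19) ≡ 29/39 mod 61. 39⁻¹ ≡ 36 (mod 61), so λ ≡ 7.
  x = λ² - 19 - 58 = 49 - 77 ≡ 33; y = λ·(19 - 33) - 23 ≡ 1. → (33, 1)
11P: (33, 1) + (58, 52). λ = (52 - 1)/(58 - 33) ≡ 51/25 mod 61. 25⁻¹ ≡ 22 (mod 61), so λ ≡ 24.
  x = λ² - 33 - 58 = 576 - 91 ≡ 58; y = λ·(33 - 58) - 1 ≡ 9. → (58, 9)
12P: (58, 9) + (58, 52): same x and y₁ ≡ -y₂, so the sum is 𝒪.
12P = 𝒪, so the order is 12.

12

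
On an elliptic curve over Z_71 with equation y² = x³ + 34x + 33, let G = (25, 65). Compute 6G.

(19, 56)

Double-and-add on 6 = (110)₂. Start with G = (25, 65) for the leading 1-bit.
double: tangent at (25, 65): λ = (3·25² + 34)/(2·65) ≡ 63/59. 59⁻¹ ≡ 65 (mod 71) since 59·65 = 3835 ≡ 1, so λ ≡ 63·65 ≡ 48.
  x = λ² - 25 - 25 = 2304 - 50 ≡ 53; y = λ·(25 - 53) - 65 ≡ 11. → (53, 11)
add G: (53, 11) + (25, 65). λ = (65 - 11)/(25 - 53) ≡ 54/43 mod 71. 43⁻¹ ≡ 38 (mod 71), so λ ≡ 64.
  x = λ² - 53 - 25 = 4096 - 78 ≡ 42; y = λ·(53 - 42) - 11 ≡ 54. → (42, 54)
double: tangent at (42, 54): λ = (3·42² + 34)/(2·54) ≡ 1/37. 37⁻¹ ≡ 48 (mod 71), so λ ≡ 1·48 ≡ 48.
  x = λ² - 42 - 42 = 2304 - 84 ≡ 19; y = λ·(42 - 19) - 54 ≡ 56. → (19, 56)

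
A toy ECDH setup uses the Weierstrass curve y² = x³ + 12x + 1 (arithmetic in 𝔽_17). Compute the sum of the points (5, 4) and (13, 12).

(0, 1)

(5, 4) + (13, 12). λ = (12 - 4)/(13 - 5) ≡ 8/8 mod 17. 8⁻¹ ≡ 15 (mod 17) since 8·15 = 120 ≡ 1, so λ ≡ 1.
  x = λ² - 5 - 13 = 1 - 18 ≡ 0; y = λ·(5 - 0) - 4 ≡ 1. → (0, 1)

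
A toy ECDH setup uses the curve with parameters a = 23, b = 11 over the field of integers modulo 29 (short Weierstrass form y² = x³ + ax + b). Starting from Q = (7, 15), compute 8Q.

Repeated addition: build up to 8Q.
2Q: tangent at (7, 15): λ = (3·7² + 23)/(2·15) ≡ 25/1. 1⁻¹ ≡ 1 (mod 29) since 1·1 = 1 ≡ 1, so λ ≡ 25·1 ≡ 25.
  x = λ² - 7 - 7 = 625 - 14 ≡ 2; y = λ·(7 - 2) - 15 ≡ 23. → (2, 23)
3Q: (2, 23) + (7, 15). λ = (15 - 23)/(7 - 2) ≡ 21/5 mod 29. 5⁻¹ ≡ 6 (mod 29), so λ ≡ 10.
  x = λ² - 2 - 7 = 100 - 9 ≡ 4; y = λ·(2 - 4) - 23 ≡ 15. → (4, 15)
4Q: (4, 15) + (7, 15). λ = (15 - 15)/(7 - 4) ≡ 0/3 mod 29. 3⁻¹ ≡ 10 (mod 29), so λ ≡ 0.
  x = λ² - 4 - 7 = 0 - 11 ≡ 18; y = λ·(4 - 18) - 15 ≡ 14. → (18, 14)
5Q: (18, 14) + (7, 15). λ = (15 - 14)/(7 - 18) ≡ 1/18 mod 29. 18⁻¹ ≡ 21 (mod 29) since 18·21 = 378 ≡ 1, so λ ≡ 21.
  x = λ² - 18 - 7 = 441 - 25 ≡ 10; y = λ·(18 - 10) - 14 ≡ 9. → (10, 9)
6Q: (10, 9) + (7, 15). λ = (15 - 9)/(7 - 10) ≡ 6/26 mod 29. 26⁻¹ ≡ 19 (mod 29) since 26·19 = 494 ≡ 1, so λ ≡ 27.
  x = λ² - 10 - 7 = 729 - 17 ≡ 16; y = λ·(10 - 16) - 9 ≡ 3. → (16, 3)
7Q: (16, 3) + (7, 15). λ = (15 - 3)/(7 - 16) ≡ 12/20 mod 29. 20⁻¹ ≡ 16 (mod 29) since 20·16 = 320 ≡ 1, so λ ≡ 18.
  x = λ² - 16 - 7 = 324 - 23 ≡ 11; y = λ·(16 - 11) - 3 ≡ 0. → (11, 0)
8Q: (11, 0) + (7, 15). λ = (15 - 0)/(7 - 11) ≡ 15/25 mod 29. 25⁻¹ ≡ 7 (mod 29) since 25·7 = 175 ≡ 1, so λ ≡ 18.
  x = λ² - 11 - 7 = 324 - 18 ≡ 16; y = λ·(11 - 16) - 0 ≡ 26. → (16, 26)

(16, 26)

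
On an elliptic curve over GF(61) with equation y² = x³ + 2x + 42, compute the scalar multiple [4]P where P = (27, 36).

(9, 22)

Double-and-add on 4 = (100)₂. Start with P = (27, 36) for the leading 1-bit.
double: tangent at (27, 36): λ = (3·27² + 2)/(2·36) ≡ 54/11. 11⁻¹ ≡ 50 (mod 61), so λ ≡ 54·50 ≡ 16.
  x = λ² - 27 - 27 = 256 - 54 ≡ 19; y = λ·(27 - 19) - 36 ≡ 31. → (19, 31)
double: tangent at (19, 31): λ = (3·19² + 2)/(2·31) ≡ 48/1. 1⁻¹ ≡ 1 (mod 61), so λ ≡ 48·1 ≡ 48.
  x = λ² - 19 - 19 = 2304 - 38 ≡ 9; y = λ·(19 - 9) - 31 ≡ 22. → (9, 22)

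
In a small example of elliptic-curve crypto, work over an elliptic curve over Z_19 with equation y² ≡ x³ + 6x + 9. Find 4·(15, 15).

Write P = (15, 15).
Repeated addition: build up to 4P.
2P: tangent at (15, 15): λ = (3·15² + 6)/(2·15) ≡ 16/11. 11⁻¹ ≡ 7 (mod 19) since 11·7 = 77 ≡ 1, so λ ≡ 16·7 ≡ 17.
  x = λ² - 15 - 15 = 289 - 30 ≡ 12; y = λ·(15 - 12) - 15 ≡ 17. → (12, 17)
3P: (12, 17) + (15, 15). λ = (15 - 17)/(15 - 12) ≡ 17/3 mod 19. 3⁻¹ ≡ 13 (mod 19) since 3·13 = 39 ≡ 1, so λ ≡ 12.
  x = λ² - 12 - 15 = 144 - 27 ≡ 3; y = λ·(12 - 3) - 17 ≡ 15. → (3, 15)
4P: (3, 15) + (15, 15). λ = (15 - 15)/(15 - 3) ≡ 0/12 mod 19. 12⁻¹ ≡ 8 (mod 19), so λ ≡ 0.
  x = λ² - 3 - 15 = 0 - 18 ≡ 1; y = λ·(3 - 1) - 15 ≡ 4. → (1, 4)

(1, 4)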